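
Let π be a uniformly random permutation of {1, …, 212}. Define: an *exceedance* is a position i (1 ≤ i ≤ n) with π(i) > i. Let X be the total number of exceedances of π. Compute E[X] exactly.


Write X = Σ_{i=1}^{212} X_i, where X_i = 1_{π(i) > i}.
For each fixed i, π(i) is uniform over {1, …, 212} (marginal of a uniform permutation), so P[π(i) > i] = (n − i)/n. Summing: Σ_{i=1}^{212} (n − i)/n = (0 + 1 + … + 211)/212 = 212(212 − 1)/(2·212) = (212 − 1)/2.
Hence E[X] = Σ_{i=1}^{212} (212 − i)/212 = 211/2 ≈ 105.500000.

E[X] = 211/2 = 105.500000.


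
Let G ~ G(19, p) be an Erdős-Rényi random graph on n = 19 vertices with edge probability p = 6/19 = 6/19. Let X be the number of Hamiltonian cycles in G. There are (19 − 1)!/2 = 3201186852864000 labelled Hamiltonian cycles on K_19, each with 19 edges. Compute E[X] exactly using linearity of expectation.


K_19 has (19 − 1)!/2 = 3201186852864000 labelled Hamiltonian cycles.
For each such Hamiltonian cycle H, let X_H = 1 if all 19 edges of H are present in G. Then P[X_H = 1] = p^{19} = (6/19)^{19} = 609359740010496/1978419655660313589123979.
By linearity: E[X] = Σ_H E[X_H] = 3201186852864000 · p^{19} = 3201186852864000 · 609359740010496/1978419655660313589123979 = 1950674388386224952567660544000/1978419655660313589123979.
Numerically: E[X] ≈ 9.86e+05.

E[X] = 3201186852864000 · (6/19)^{19} = 1950674388386224952567660544000/1978419655660313589123979 ≈ 9.86e+05.


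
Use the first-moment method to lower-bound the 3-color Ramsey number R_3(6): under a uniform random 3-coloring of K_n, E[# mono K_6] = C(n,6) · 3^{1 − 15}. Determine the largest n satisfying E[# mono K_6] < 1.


We need C(n, 6) · 3^{1 − 15} < 1, i.e. C(n, 6) < 3^{15 − 1} = 4782969.
Check values of n near the boundary:
  n = 37: C(37, 6) = 2324784; 2324784 < 4782969? YES
  n = 38: C(38, 6) = 2760681; 2760681 < 4782969? YES
  n = 39: C(39, 6) = 3262623; 3262623 < 4782969? YES
  n = 40: C(40, 6) = 3838380; 3838380 < 4782969? YES
  n = 41: C(41, 6) = 4496388; 4496388 < 4782969? YES
  n = 42: C(42, 6) = 5245786; 5245786 < 4782969? NO
  n = 43: C(43, 6) = 6096454; 6096454 < 4782969? NO
The largest n with C(n, 6) < 4782969 is n = 41 (where E[X] = 1498796/1594323 ≈ 0.940083). Hence R_3(6) > 41, i.e. R_3(6) ≥ 42.

Largest n = 41; hence R_3(6) > 41.


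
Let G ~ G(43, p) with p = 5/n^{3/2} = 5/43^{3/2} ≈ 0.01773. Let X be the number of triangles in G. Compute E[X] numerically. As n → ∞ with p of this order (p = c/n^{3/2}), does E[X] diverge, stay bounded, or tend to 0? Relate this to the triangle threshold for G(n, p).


Number of potential triangles: C(43, 3) = 12341.
Each occurs with probability p³ ≈ (0.01773)³ ≈ 5.575733e-06.
By linearity: E[X] = C(43, 3)·p³ ≈ 12341 · 5.575733e-06 ≈ 0.0688.
Since α = 3/2 > 1, p = c/n^{3/2} = o(1/n) is below the triangle threshold p ~ 1/n. Asymptotically E[X] ~ (c³/6)·n^{3(1−α)} = (5³/6)·n^{-1.5} → 0, so by Markov's inequality G has no triangles w.h.p.

E[X] ≈ 0.0688; in regime p = Θ(1/n^{3/2}) E[X] tends to 0 (below the triangle threshold p ~ 1/n).


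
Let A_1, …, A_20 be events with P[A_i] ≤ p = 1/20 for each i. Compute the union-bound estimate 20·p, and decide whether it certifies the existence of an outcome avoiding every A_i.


Union bound: P[∪_{i=1}^{20} A_i] ≤ Σ_i P[A_i] ≤ 20·p = 20·(1/20) = 1.
Numerically: 1 ≈ 1.000.
Is 1 < 1? NO.
Since the bound 1 is ≥ 1, the union bound is uninformative here; it does NOT by itself certify existence.

20·p = 1 ≈ 1.000; existence NOT certified by the union bound.


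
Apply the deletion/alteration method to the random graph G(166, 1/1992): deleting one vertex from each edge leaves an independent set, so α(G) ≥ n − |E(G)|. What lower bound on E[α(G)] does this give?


E[|E(G)|] = C(166, 2)·p = 13695 · (1/1992) = 55/8.
E[α(G)] ≥ n − E[|E(G)|] = 166 − 55/8 = 1273/8.
Numerically: ≈ 159.125.
(This is only a lower bound; the true E[α(G)] may be larger.)

E[α(G)] ≥ 1273/8 ≈ 159.125.


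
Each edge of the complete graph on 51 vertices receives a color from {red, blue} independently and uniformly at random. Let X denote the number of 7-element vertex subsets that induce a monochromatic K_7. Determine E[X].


Let X = Σ_S X_S over the C(51, 7) = 115775100 subsets S of size 7, where X_S = 1 if the K_7 on S is monochromatic.
For a fixed S, the K_7 on S has C(7, 2) = 21 edges. P[all 21 edges red] = (1/2)^21, and likewise for blue, so P[monochromatic] = 2·(1/2)^21 = 2^{1 − 21} = 1/1048576.
By linearity: E[X] = C(51, 7) · 2^{1 − 21} = 115775100 · 1/1048576 = 28943775/262144.
Numerically: E[X] ≈ 110.412.

E[X] = C(51,7)·2^(1−C(7,2)) = 28943775/262144 ≈ 110.412.


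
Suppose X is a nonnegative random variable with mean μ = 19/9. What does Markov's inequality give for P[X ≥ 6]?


μ = E[X] = 19/9, a = 6.
Markov: P[X ≥ 6] ≤ μ/a = (19/9)/6 = 19/54.
Numerically: ≈ 0.3519.
(Since a = 6 > μ = 2.1111, the bound 19/54 is < 1 and informative.)

P[X ≥ 6] ≤ 19/54 ≈ 0.3519.


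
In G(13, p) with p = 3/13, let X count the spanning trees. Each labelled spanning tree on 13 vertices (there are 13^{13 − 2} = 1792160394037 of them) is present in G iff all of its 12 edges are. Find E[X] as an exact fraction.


K_13 has 13^{13 − 2} = 1792160394037 labelled spanning trees.
For each such spanning tree H, let X_H = 1 if all 12 edges of H are present in G. Then P[X_H = 1] = p^{12} = (3/13)^{12} = 531441/23298085122481.
By linearity: E[X] = Σ_H E[X_H] = 1792160394037 · p^{12} = 1792160394037 · 531441/23298085122481 = 531441/13.
Numerically: E[X] ≈ 4.088e+04.

E[X] = 1792160394037 · (3/13)^{12} = 531441/13 ≈ 4.088e+04.


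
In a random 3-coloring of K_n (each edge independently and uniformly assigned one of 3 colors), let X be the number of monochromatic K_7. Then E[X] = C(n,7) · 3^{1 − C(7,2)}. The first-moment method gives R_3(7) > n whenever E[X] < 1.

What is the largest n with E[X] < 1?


We need C(n, 7) · 3^{1 − 21} < 1, i.e. C(n, 7) < 3^{21 − 1} = 3486784401.
Check values of n near the boundary:
  n = 80: C(80, 7) = 3176716400; 3176716400 < 3486784401? YES
  n = 81: C(81, 7) = 3477216600; 3477216600 < 3486784401? YES
  n = 82: C(82, 7) = 3801756816; 3801756816 < 3486784401? NO
  n = 83: C(83, 7) = 4151918628; 4151918628 < 3486784401? NO
The largest n with C(n, 7) < 3486784401 is n = 81 (where E[X] = 42928600/43046721 ≈ 0.997256). Hence R_3(7) > 81, i.e. R_3(7) ≥ 82.

Largest n = 81; hence R_3(7) > 81.


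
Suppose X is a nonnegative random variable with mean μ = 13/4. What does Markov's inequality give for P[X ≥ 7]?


μ = E[X] = 13/4, a = 7.
Markov: P[X ≥ 7] ≤ μ/a = (13/4)/7 = 13/28.
Numerically: ≈ 0.46429.
(Since a = 7 > μ = 3.25000, the bound 13/28 is < 1 and informative.)

P[X ≥ 7] ≤ 13/28 ≈ 0.46429.


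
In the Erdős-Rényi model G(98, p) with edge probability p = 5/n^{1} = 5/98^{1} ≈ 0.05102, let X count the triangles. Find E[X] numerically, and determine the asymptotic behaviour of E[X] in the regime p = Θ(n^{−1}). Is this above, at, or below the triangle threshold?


Number of potential triangles: C(98, 3) = 152096.
Each occurs with probability p³ ≈ (0.05102)³ ≈ 1.3281031e-04.
By linearity: E[X] = C(98, 3)·p³ ≈ 152096 · 1.3281031e-04 ≈ 20.19992.
Here α = 1, so p = 5/n is exactly at the triangle threshold p ~ 1/n. Asymptotically E[X] → c³/6 = 5³/6 = 125/6 ≈ 20.83333, a bounded constant. In this regime the triangle count is asymptotically Poisson(c³/6).

E[X] ≈ 20.19992; in regime p = Θ(1/n^{1}) E[X] stays bounded (at the triangle threshold p ~ 1/n).


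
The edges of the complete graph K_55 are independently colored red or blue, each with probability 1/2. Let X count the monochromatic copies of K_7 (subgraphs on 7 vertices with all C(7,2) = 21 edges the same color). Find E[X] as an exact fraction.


Let X = Σ_S X_S over the C(55, 7) = 202927725 subsets S of size 7, where X_S = 1 if the K_7 on S is monochromatic.
For a fixed S, the K_7 on S has C(7, 2) = 21 edges. P[all 21 edges red] = (1/2)^21, and likewise for blue, so P[monochromatic] = 2·(1/2)^21 = 2^{1 − 21} = 1/1048576.
By linearity: E[X] = C(55, 7) · 2^{1 − 21} = 202927725 · 1/1048576 = 202927725/1048576.
Numerically: E[X] ≈ 193.526959.

E[X] = C(55,7)·2^(1−C(7,2)) = 202927725/1048576 ≈ 193.526959.


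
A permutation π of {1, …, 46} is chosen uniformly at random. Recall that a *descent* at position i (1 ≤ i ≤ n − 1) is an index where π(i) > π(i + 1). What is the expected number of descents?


Write X = Σ X_I over i = 1, …, 45, with X_I the indicator of one descent.
There are 45 indicators.
For each fixed i, the pair (π(i), π(i+1)) is a uniformly random ordered pair of distinct values from {1, …, 46}; by symmetry P[π(i) > π(i+1)] = 1/2.
By linearity: E[X] = 45 · (1/2) = (46 − 1) · (1/2) = 45/2 ≈ 22.500000.

E[X] = 45/2 = 22.500000.


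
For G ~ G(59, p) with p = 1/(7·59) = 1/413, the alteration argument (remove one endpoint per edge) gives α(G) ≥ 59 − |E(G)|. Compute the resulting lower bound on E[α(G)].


E[|E(G)|] = C(59, 2)·p = 1711 · (1/413) = 29/7.
E[α(G)] ≥ n − E[|E(G)|] = 59 − 29/7 = 384/7.
Numerically: ≈ 54.8571.
(This is only a lower bound; the true E[α(G)] may be larger.)

E[α(G)] ≥ 384/7 ≈ 54.8571.


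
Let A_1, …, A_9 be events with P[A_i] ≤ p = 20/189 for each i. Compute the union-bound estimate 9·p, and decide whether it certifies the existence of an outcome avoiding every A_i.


Union bound: P[∪_{i=1}^{9} A_i] ≤ Σ_i P[A_i] ≤ 9·p = 9·(20/189) = 20/21.
Numerically: 20/21 ≈ 0.9523810.
Is 20/21 < 1? YES.
Since P[∪ A_i] ≤ 20/21 < 1, the complement has P[∩ A_i^c] ≥ 1 − 20/21 = 1/21 > 0, so some outcome avoids every A_i.

9·p = 20/21 ≈ 0.9523810; existence CERTIFIED by the union bound.


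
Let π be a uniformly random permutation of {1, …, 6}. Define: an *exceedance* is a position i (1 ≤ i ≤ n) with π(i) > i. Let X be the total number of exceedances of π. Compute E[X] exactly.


Write X = Σ_{i=1}^{6} X_i, where X_i = 1_{π(i) > i}.
For each fixed i, π(i) is uniform over {1, …, 6} (marginal of a uniform permutation), so P[π(i) > i] = (n − i)/n. Summing: Σ_{i=1}^{6} (n − i)/n = (0 + 1 + … + 5)/6 = 6(6 − 1)/(2·6) = (6 − 1)/2.
Hence E[X] = Σ_{i=1}^{6} (6 − i)/6 = 5/2 ≈ 2.5000.

E[X] = 5/2 = 2.5000.


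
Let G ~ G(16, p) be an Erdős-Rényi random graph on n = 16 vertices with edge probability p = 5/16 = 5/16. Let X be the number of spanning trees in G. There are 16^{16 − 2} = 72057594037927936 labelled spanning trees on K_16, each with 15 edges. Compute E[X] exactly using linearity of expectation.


K_16 has 16^{16 − 2} = 72057594037927936 labelled spanning trees.
For each such spanning tree H, let X_H = 1 if all 15 edges of H are present in G. Then P[X_H = 1] = p^{15} = (5/16)^{15} = 30517578125/1152921504606846976.
By linearity: E[X] = Σ_H E[X_H] = 72057594037927936 · p^{15} = 72057594037927936 · 30517578125/1152921504606846976 = 30517578125/16.
Numerically: E[X] ≈ 1.9073e+09.

E[X] = 72057594037927936 · (5/16)^{15} = 30517578125/16 ≈ 1.9073e+09.


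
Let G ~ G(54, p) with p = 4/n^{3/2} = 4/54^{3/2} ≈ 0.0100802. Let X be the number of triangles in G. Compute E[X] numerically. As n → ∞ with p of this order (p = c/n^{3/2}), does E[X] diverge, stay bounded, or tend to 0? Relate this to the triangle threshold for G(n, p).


Number of potential triangles: C(54, 3) = 24804.
Each occurs with probability p³ ≈ (0.0100802)³ ≈ 1.02425491e-06.
By linearity: E[X] = C(54, 3)·p³ ≈ 24804 · 1.02425491e-06 ≈ 0.025406.
Since α = 3/2 > 1, p = c/n^{3/2} = o(1/n) is below the triangle threshold p ~ 1/n. Asymptotically E[X] ~ (c³/6)·n^{3(1−α)} = (4³/6)·n^{-1.5} → 0, so by Markov's inequality G has no triangles w.h.p.

E[X] ≈ 0.025406; in regime p = Θ(1/n^{3/2}) E[X] tends to 0 (below the triangle threshold p ~ 1/n).


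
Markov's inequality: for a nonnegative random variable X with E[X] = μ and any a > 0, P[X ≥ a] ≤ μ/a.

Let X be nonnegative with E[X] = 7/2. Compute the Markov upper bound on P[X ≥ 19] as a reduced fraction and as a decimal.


μ = E[X] = 7/2, a = 19.
Markov: P[X ≥ 19] ≤ μ/a = (7/2)/19 = 7/38.
Numerically: ≈ 0.18421.
(Since a = 19 > μ = 3.50000, the bound 7/38 is < 1 and informative.)

P[X ≥ 19] ≤ 7/38 ≈ 0.18421.


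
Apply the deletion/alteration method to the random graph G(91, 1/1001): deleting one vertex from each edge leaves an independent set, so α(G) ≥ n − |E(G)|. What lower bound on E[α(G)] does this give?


E[|E(G)|] = C(91, 2)·p = 4095 · (1/1001) = 45/11.
E[α(G)] ≥ n − E[|E(G)|] = 91 − 45/11 = 956/11.
Numerically: ≈ 86.909091.
(This is only a lower bound; the true E[α(G)] may be larger.)

E[α(G)] ≥ 956/11 ≈ 86.909091.


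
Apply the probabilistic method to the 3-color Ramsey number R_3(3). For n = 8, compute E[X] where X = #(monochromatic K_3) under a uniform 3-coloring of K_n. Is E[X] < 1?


E[X] = C(8, 3) · 3^{1 − 3} = 56 · 3^{−2} = 56/9.
As a reduced fraction: E[X] = 56/9 ≈ 6.222.
Is E[X] < 1? NO.
Since E[X] ≥ 1, the first-moment bound is inconclusive at n = 8; it does NOT by itself certify R_3(3) > 8.

E[X] = 56/9 ≈ 6.222; E[X] ≥ 1; first-moment method inconclusive here.


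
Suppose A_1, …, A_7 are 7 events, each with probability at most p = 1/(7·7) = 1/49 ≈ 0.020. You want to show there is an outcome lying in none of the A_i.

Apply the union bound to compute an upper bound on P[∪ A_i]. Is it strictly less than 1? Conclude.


Union bound: P[∪_{i=1}^{7} A_i] ≤ Σ_i P[A_i] ≤ 7·p = 7·(1/49) = 1/7.
Numerically: 1/7 ≈ 0.143.
Is 1/7 < 1? YES.
Since P[∪ A_i] ≤ 1/7 < 1, the complement has P[∩ A_i^c] ≥ 1 − 1/7 = 6/7 > 0, so some outcome avoids every A_i.

7·p = 1/7 ≈ 0.143; existence CERTIFIED by the union bound.


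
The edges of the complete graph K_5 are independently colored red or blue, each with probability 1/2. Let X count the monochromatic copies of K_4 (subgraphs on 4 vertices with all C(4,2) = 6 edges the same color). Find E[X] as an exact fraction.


Let X = Σ_S X_S over the C(5, 4) = 5 subsets S of size 4, where X_S = 1 if the K_4 on S is monochromatic.
For a fixed S, the K_4 on S has C(4, 2) = 6 edges. P[all 6 edges red] = (1/2)^6, and likewise for blue, so P[monochromatic] = 2·(1/2)^6 = 2^{1 − 6} = 1/32.
By linearity of expectation: E[X] = C(5, 4) · 2^{1 − 6} = 5 · 1/32 = 5/32.
Numerically: E[X] ≈ 0.156.

E[X] = C(5,4)·2^(1−C(4,2)) = 5/32 ≈ 0.156.


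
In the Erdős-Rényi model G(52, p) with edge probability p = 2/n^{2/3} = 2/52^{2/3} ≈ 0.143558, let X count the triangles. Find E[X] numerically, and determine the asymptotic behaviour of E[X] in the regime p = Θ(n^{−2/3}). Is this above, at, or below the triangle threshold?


Number of potential triangles: C(52, 3) = 22100.
Each occurs with probability p³ ≈ (0.143558)³ ≈ 2.95857988e-03.
By linearity: E[X] = C(52, 3)·p³ ≈ 22100 · 2.95857988e-03 ≈ 65.384615.
Since α = 2/3 < 1, p = c/n^{2/3} ≫ 1/n is above the triangle threshold p ~ 1/n. Asymptotically E[X] ~ (c³/6)·n^{3(1−α)} = (2³/6)·n^{1} → ∞; triangles are abundant w.h.p.

E[X] ≈ 65.384615; in regime p = Θ(1/n^{2/3}) E[X] diverges (above the triangle threshold p ~ 1/n).


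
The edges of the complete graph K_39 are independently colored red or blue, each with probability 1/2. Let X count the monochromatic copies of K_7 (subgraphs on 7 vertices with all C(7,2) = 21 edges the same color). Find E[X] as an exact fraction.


Let X = Σ_S X_S over the C(39, 7) = 15380937 subsets S of size 7, where X_S = 1 if the K_7 on S is monochromatic.
For a fixed S, the K_7 on S has C(7, 2) = 21 edges. P[all 21 edges red] = (1/2)^21, and likewise for blue, so P[monochromatic] = 2·(1/2)^21 = 2^{1 − 21} = 1/1048576.
By linearity of expectation: E[X] = C(39, 7) · 2^{1 − 21} = 15380937 · 1/1048576 = 15380937/1048576.
Numerically: E[X] ≈ 14.6684.

E[X] = C(39,7)·2^(1−C(7,2)) = 15380937/1048576 ≈ 14.6684.


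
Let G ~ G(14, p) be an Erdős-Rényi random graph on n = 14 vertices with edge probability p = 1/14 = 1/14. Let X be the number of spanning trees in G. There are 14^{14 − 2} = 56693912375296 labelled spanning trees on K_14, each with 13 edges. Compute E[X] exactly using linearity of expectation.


K_14 has 14^{14 − 2} = 56693912375296 labelled spanning trees.
For each such spanning tree H, let X_H = 1 if all 13 edges of H are present in G. Then P[X_H = 1] = p^{13} = (1/14)^{13} = 1/793714773254144.
Summing the indicators: E[X] = Σ_H E[X_H] = 56693912375296 · p^{13} = 56693912375296 · 1/793714773254144 = 1/14.
Numerically: E[X] ≈ 0.071429.

E[X] = 56693912375296 · (1/14)^{13} = 1/14 ≈ 0.071429.


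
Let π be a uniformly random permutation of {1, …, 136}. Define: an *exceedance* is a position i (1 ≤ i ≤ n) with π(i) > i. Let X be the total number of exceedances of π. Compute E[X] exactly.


Write X = Σ_{i=1}^{136} X_i, where X_i = 1_{π(i) > i}.
For each fixed i, π(i) is uniform over {1, …, 136} (marginal of a uniform permutation), so P[π(i) > i] = (n − i)/n. Summing: Σ_{i=1}^{136} (n − i)/n = (0 + 1 + … + 135)/136 = 136(136 − 1)/(2·136) = (136 − 1)/2.
Hence E[X] = Σ_{i=1}^{136} (136 − i)/136 = 135/2 ≈ 67.5000.

E[X] = 135/2 = 67.5000.


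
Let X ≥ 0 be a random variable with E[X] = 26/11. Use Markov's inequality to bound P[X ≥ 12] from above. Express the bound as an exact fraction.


μ = E[X] = 26/11, a = 12.
Markov: P[X ≥ 12] ≤ μ/a = (26/11)/12 = 13/66.
Numerically: ≈ 0.197.
(Since a = 12 > μ = 2.364, the bound 13/66 is < 1 and informative.)

P[X ≥ 12] ≤ 13/66 ≈ 0.197.


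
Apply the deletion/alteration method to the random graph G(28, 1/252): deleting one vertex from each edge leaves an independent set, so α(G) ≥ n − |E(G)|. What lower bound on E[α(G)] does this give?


E[|E(G)|] = C(28, 2)·p = 378 · (1/252) = 3/2.
E[α(G)] ≥ n − E[|E(G)|] = 28 − 3/2 = 53/2.
Numerically: ≈ 26.50000.
(This is only a lower bound; the true E[α(G)] may be larger.)

E[α(G)] ≥ 53/2 ≈ 26.50000.


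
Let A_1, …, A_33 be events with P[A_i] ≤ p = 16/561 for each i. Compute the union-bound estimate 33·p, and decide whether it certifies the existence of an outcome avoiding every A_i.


Union bound: P[∪_{i=1}^{33} A_i] ≤ Σ_i P[A_i] ≤ 33·p = 33·(16/561) = 16/17.
Numerically: 16/17 ≈ 0.941176.
Is 16/17 < 1? YES.
Since P[∪ A_i] ≤ 16/17 < 1, the complement has P[∩ A_i^c] ≥ 1 − 16/17 = 1/17 > 0, so some outcome avoids every A_i.

33·p = 16/17 ≈ 0.941176; existence CERTIFIED by the union bound.


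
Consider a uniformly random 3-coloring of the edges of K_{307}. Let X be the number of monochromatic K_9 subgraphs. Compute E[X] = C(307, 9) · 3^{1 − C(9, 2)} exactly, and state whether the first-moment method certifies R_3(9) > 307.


E[X] = C(307, 9) · 3^{1 − 36} = 59303278327292350 · 3^{−35} = 59303278327292350/50031545098999707.
As a reduced fraction: E[X] = 59303278327292350/50031545098999707 ≈ 1.185.
Is E[X] < 1? NO.
Since E[X] ≥ 1, the first-moment bound is inconclusive at n = 307; it does NOT by itself certify R_3(9) > 307.

E[X] = 59303278327292350/50031545098999707 ≈ 1.185; E[X] ≥ 1; first-moment method inconclusive here.


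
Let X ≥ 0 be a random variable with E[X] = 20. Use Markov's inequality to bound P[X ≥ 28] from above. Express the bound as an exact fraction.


μ = E[X] = 20, a = 28.
Markov: P[X ≥ 28] ≤ μ/a = (20)/28 = 5/7.
Numerically: ≈ 0.714286.
(Since a = 28 > μ = 20.000000, the bound 5/7 is < 1 and informative.)

P[X ≥ 28] ≤ 5/7 ≈ 0.714286.


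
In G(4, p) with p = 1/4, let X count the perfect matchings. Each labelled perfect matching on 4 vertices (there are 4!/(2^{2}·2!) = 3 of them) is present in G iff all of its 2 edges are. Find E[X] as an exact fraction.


K_4 has 4!/(2^{2}·2!) = 3 labelled perfect matchings.
For each such perfect matching H, let X_H = 1 if all 2 edges of H are present in G. Then P[X_H = 1] = p^{2} = (1/4)^{2} = 1/16.
By linearity of expectation: E[X] = Σ_H E[X_H] = 3 · p^{2} = 3 · 1/16 = 3/16.
Numerically: E[X] ≈ 0.1875.

E[X] = 3 · (1/4)^{2} = 3/16 ≈ 0.1875.


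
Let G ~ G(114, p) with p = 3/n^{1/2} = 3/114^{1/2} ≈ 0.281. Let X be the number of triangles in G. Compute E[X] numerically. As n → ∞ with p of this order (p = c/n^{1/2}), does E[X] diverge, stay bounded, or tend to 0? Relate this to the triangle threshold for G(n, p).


Number of potential triangles: C(114, 3) = 240464.
Each occurs with probability p³ ≈ (0.281)³ ≈ 2.21823e-02.
By linearity: E[X] = C(114, 3)·p³ ≈ 240464 · 2.21823e-02 ≈ 5334.044.
Since α = 1/2 < 1, p = c/n^{1/2} ≫ 1/n is above the triangle threshold p ~ 1/n. Asymptotically E[X] ~ (c³/6)·n^{3(1−α)} = (3³/6)·n^{1.5} → ∞; triangles are abundant w.h.p.

E[X] ≈ 5334.044; in regime p = Θ(1/n^{1/2}) E[X] diverges (above the triangle threshold p ~ 1/n).


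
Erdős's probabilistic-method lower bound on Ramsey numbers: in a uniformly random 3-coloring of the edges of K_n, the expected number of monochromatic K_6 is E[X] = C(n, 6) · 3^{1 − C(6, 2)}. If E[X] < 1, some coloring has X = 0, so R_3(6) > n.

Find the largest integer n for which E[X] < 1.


We need C(n, 6) · 3^{1 − 15} < 1, i.e. C(n, 6) < 3^{15 − 1} = 4782969.
Check values of n near the boundary:
  n = 38: C(38, 6) = 2760681; 2760681 < 4782969? YES
  n = 39: C(39, 6) = 3262623; 3262623 < 4782969? YES
  n = 40: C(40, 6) = 3838380; 3838380 < 4782969? YES
  n = 41: C(41, 6) = 4496388; 4496388 < 4782969? YES
  n = 42: C(42, 6) = 5245786; 5245786 < 4782969? NO
The largest n with C(n, 6) < 4782969 is n = 41 (where E[X] = 1498796/1594323 ≈ 0.940083). Hence R_3(6) > 41, i.e. R_3(6) ≥ 42.

Largest n = 41; hence R_3(6) > 41.


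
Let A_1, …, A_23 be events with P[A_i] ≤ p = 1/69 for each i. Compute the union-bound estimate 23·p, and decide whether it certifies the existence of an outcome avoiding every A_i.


Union bound: P[∪_{i=1}^{23} A_i] ≤ Σ_i P[A_i] ≤ 23·p = 23·(1/69) = 1/3.
Numerically: 1/3 ≈ 0.3333333.
Is 1/3 < 1? YES.
Since P[∪ A_i] ≤ 1/3 < 1, the complement has P[∩ A_i^c] ≥ 1 − 1/3 = 2/3 > 0, so some outcome avoids every A_i.

23·p = 1/3 ≈ 0.3333333; existence CERTIFIED by the union bound.


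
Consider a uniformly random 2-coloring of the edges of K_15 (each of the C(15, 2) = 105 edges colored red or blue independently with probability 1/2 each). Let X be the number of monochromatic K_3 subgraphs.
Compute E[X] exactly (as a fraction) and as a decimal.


Let X = Σ_S X_S over the C(15, 3) = 455 subsets S of size 3, where X_S = 1 if the K_3 on S is monochromatic.
For a fixed S, the K_3 on S has C(3, 2) = 3 edges. P[all 3 edges red] = (1/2)^3, and likewise for blue, so P[monochromatic] = 2·(1/2)^3 = 2^{1 − 3} = 1/4.
By linearity: E[X] = C(15, 3) · 2^{1 − 3} = 455 · 1/4 = 455/4.
Numerically: E[X] ≈ 113.7500.

E[X] = C(15,3)·2^(1−C(3,2)) = 455/4 ≈ 113.7500.


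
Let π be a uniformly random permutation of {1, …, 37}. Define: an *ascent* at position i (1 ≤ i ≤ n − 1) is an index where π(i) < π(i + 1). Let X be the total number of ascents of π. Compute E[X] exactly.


Write X = Σ X_I over i = 1, …, 36, with X_I the indicator of one ascent.
There are 36 indicators.
For each fixed i, the pair (π(i), π(i+1)) is a uniformly random ordered pair of distinct values from {1, …, 37}; by symmetry P[π(i) < π(i+1)] = 1/2.
By linearity: E[X] = 36 · (1/2) = (37 − 1) · (1/2) = 18 ≈ 18.00000.

E[X] = 18 = 18.00000.


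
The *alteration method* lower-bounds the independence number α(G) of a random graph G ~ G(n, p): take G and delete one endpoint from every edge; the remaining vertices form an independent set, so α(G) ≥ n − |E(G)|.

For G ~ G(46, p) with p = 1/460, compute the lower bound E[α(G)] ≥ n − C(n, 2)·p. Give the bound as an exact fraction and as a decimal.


E[|E(G)|] = C(46, 2)·p = 1035 · (1/460) = 9/4.
E[α(G)] ≥ n − E[|E(G)|] = 46 − 9/4 = 175/4.
Numerically: ≈ 43.7500.
(This is only a lower bound; the true E[α(G)] may be larger.)

E[α(G)] ≥ 175/4 ≈ 43.7500.


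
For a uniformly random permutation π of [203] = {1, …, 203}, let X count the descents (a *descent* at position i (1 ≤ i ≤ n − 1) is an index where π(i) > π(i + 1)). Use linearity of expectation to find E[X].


Write X = Σ X_I over i = 1, …, 202, with X_I the indicator of one descent.
There are 202 indicators.
For each fixed i, the pair (π(i), π(i+1)) is a uniformly random ordered pair of distinct values from {1, …, 203}; by symmetry P[π(i) > π(i+1)] = 1/2.
By linearity: E[X] = 202 · (1/2) = (203 − 1) · (1/2) = 101 ≈ 101.000.

E[X] = 101 = 101.000.


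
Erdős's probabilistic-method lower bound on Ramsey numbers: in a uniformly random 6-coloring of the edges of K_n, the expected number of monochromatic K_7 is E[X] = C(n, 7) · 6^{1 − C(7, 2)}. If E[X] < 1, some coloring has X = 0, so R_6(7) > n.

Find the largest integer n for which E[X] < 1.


We need C(n, 7) · 6^{1 − 21} < 1, i.e. C(n, 7) < 6^{21 − 1} = 3656158440062976.
Check values of n near the boundary:
  n = 563: C(563, 7) = 3426622515769596; 3426622515769596 < 3656158440062976? YES
  n = 564: C(564, 7) = 3469685994423792; 3469685994423792 < 3656158440062976? YES
  n = 565: C(565, 7) = 3513212521235560; 3513212521235560 < 3656158440062976? YES
  n = 566: C(566, 7) = 3557206237959440; 3557206237959440 < 3656158440062976? YES
  n = 567: C(567, 7) = 3601671315933933; 3601671315933933 < 3656158440062976? YES
  n = 568: C(568, 7) = 3646611956239704; 3646611956239704 < 3656158440062976? YES
  n = 569: C(569, 7) = 3692032389858348; 3692032389858348 < 3656158440062976? NO
  n = 570: C(570, 7) = 3737936877831720; 3737936877831720 < 3656158440062976? NO
The largest n with C(n, 7) < 3656158440062976 is n = 568 (where E[X] = 16882462760369/16926659444736 ≈ 0.9973889). Hence R_6(7) > 568, i.e. R_6(7) ≥ 569.

Largest n = 568; hence R_6(7) > 568.


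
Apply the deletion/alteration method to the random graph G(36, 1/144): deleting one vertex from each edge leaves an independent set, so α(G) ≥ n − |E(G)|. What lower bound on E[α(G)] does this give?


E[|E(G)|] = C(36, 2)·p = 630 · (1/144) = 35/8.
E[α(G)] ≥ n − E[|E(G)|] = 36 − 35/8 = 253/8.
Numerically: ≈ 31.625000.
(This is only a lower bound; the true E[α(G)] may be larger.)

E[α(G)] ≥ 253/8 ≈ 31.625000.


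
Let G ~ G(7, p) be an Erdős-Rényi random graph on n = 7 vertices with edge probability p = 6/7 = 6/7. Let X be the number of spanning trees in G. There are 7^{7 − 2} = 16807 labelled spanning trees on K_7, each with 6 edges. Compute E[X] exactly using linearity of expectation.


K_7 has 7^{7 − 2} = 16807 labelled spanning trees.
For each such spanning tree H, let X_H = 1 if all 6 edges of H are present in G. Then P[X_H = 1] = p^{6} = (6/7)^{6} = 46656/117649.
By linearity of expectation: E[X] = Σ_H E[X_H] = 16807 · p^{6} = 16807 · 46656/117649 = 46656/7.
Numerically: E[X] ≈ 6665.1.

E[X] = 16807 · (6/7)^{6} = 46656/7 ≈ 6665.1.


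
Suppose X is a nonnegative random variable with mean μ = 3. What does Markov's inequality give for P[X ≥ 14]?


μ = E[X] = 3, a = 14.
Markov: P[X ≥ 14] ≤ μ/a = (3)/14 = 3/14.
Numerically: ≈ 0.214286.
(Since a = 14 > μ = 3.000000, the bound 3/14 is < 1 and informative.)

P[X ≥ 14] ≤ 3/14 ≈ 0.214286.


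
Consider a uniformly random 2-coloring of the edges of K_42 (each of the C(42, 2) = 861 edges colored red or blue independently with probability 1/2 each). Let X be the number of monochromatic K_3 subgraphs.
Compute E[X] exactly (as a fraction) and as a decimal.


Let X = Σ_S X_S over the C(42, 3) = 11480 subsets S of size 3, where X_S = 1 if the K_3 on S is monochromatic.
For a fixed S, the K_3 on S has C(3, 2) = 3 edges. P[all 3 edges red] = (1/2)^3, and likewise for blue, so P[monochromatic] = 2·(1/2)^3 = 2^{1 − 3} = 1/4.
By linearity of expectation: E[X] = C(42, 3) · 2^{1 − 3} = 11480 · 1/4 = 2870.
Numerically: E[X] ≈ 2870.0000.

E[X] = C(42,3)·2^(1−C(3,2)) = 2870 ≈ 2870.0000.


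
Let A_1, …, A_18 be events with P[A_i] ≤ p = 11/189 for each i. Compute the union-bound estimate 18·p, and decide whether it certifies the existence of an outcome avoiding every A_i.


Union bound: P[∪_{i=1}^{18} A_i] ≤ Σ_i P[A_i] ≤ 18·p = 18·(11/189) = 22/21.
Numerically: 22/21 ≈ 1.04762.
Is 22/21 < 1? NO.
Since the bound 22/21 is ≥ 1, the union bound is uninformative here; it does NOT by itself certify existence.

18·p = 22/21 ≈ 1.04762; existence NOT certified by the union bound.


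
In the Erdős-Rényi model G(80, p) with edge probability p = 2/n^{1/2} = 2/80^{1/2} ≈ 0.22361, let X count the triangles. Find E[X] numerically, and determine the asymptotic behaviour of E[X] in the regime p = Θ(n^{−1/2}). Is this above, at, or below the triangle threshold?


Number of potential triangles: C(80, 3) = 82160.
Each occurs with probability p³ ≈ (0.22361)³ ≈ 1.1180340e-02.
By linearity: E[X] = C(80, 3)·p³ ≈ 82160 · 1.1180340e-02 ≈ 918.57673.
Since α = 1/2 < 1, p = c/n^{1/2} ≫ 1/n is above the triangle threshold p ~ 1/n. Asymptotically E[X] ~ (c³/6)·n^{3(1−α)} = (2³/6)·n^{1.5} → ∞; triangles are abundant w.h.p.

E[X] ≈ 918.57673; in regime p = Θ(1/n^{1/2}) E[X] diverges (above the triangle threshold p ~ 1/n).


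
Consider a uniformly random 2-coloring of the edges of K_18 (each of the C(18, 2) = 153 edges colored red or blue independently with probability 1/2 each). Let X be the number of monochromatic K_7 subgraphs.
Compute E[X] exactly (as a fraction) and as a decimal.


Let X = Σ_S X_S over the C(18, 7) = 31824 subsets S of size 7, where X_S = 1 if the K_7 on S is monochromatic.
For a fixed S, the K_7 on S has C(7, 2) = 21 edges. P[all 21 edges red] = (1/2)^21, and likewise for blue, so P[monochromatic] = 2·(1/2)^21 = 2^{1 − 21} = 1/1048576.
By linearity: E[X] = C(18, 7) · 2^{1 − 21} = 31824 · 1/1048576 = 1989/65536.
Numerically: E[X] ≈ 0.030350.

E[X] = C(18,7)·2^(1−C(7,2)) = 1989/65536 ≈ 0.030350.


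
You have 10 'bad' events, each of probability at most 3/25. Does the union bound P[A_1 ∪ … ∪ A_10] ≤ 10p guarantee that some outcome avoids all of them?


Union bound: P[∪_{i=1}^{10} A_i] ≤ Σ_i P[A_i] ≤ 10·p = 10·(3/25) = 6/5.
Numerically: 6/5 ≈ 1.200000.
Is 6/5 < 1? NO.
Since the bound 6/5 is ≥ 1, the union bound is uninformative here; it does NOT by itself certify existence.

10·p = 6/5 ≈ 1.200000; existence NOT certified by the union bound.


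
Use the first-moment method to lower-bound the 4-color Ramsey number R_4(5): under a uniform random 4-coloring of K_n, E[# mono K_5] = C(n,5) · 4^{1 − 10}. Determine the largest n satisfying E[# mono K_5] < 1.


We need C(n, 5) · 4^{1 − 10} < 1, i.e. C(n, 5) < 4^{10 − 1} = 262144.
Check values of n near the boundary:
  n = 29: C(29, 5) = 118755; 118755 < 262144? YES
  n = 30: C(30, 5) = 142506; 142506 < 262144? YES
  n = 31: C(31, 5) = 169911; 169911 < 262144? YES
  n = 32: C(32, 5) = 201376; 201376 < 262144? YES
  n = 33: C(33, 5) = 237336; 237336 < 262144? YES
  n = 34: C(34, 5) = 278256; 278256 < 262144? NO
  n = 35: C(35, 5) = 324632; 324632 < 262144? NO
The largest n with C(n, 5) < 262144 is n = 33 (where E[X] = 29667/32768 ≈ 0.9054). Hence R_4(5) > 33, i.e. R_4(5) ≥ 34.

Largest n = 33; hence R_4(5) > 33.


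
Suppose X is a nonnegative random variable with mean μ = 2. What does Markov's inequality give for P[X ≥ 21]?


μ = E[X] = 2, a = 21.
Markov: P[X ≥ 21] ≤ μ/a = (2)/21 = 2/21.
Numerically: ≈ 0.095238.
(Since a = 21 > μ = 2.000000, the bound 2/21 is < 1 and informative.)

P[X ≥ 21] ≤ 2/21 ≈ 0.095238.


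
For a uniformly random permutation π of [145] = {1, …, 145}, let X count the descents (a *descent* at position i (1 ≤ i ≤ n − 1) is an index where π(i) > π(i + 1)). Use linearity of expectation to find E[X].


Write X = Σ X_I over i = 1, …, 144, with X_I the indicator of one descent.
There are 144 indicators.
For each fixed i, the pair (π(i), π(i+1)) is a uniformly random ordered pair of distinct values from {1, …, 145}; by symmetry P[π(i) > π(i+1)] = 1/2.
By linearity: E[X] = 144 · (1/2) = (145 − 1) · (1/2) = 72 ≈ 72.000.

E[X] = 72 = 72.000.


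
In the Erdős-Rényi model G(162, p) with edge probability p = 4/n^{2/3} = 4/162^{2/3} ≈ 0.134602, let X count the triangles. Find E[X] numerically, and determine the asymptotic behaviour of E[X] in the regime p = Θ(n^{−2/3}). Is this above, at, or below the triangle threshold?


Number of potential triangles: C(162, 3) = 695520.
Each occurs with probability p³ ≈ (0.134602)³ ≈ 2.43865264e-03.
By linearity: E[X] = C(162, 3)·p³ ≈ 695520 · 2.43865264e-03 ≈ 1696.131687.
Since α = 2/3 < 1, p = c/n^{2/3} ≫ 1/n is above the triangle threshold p ~ 1/n. Asymptotically E[X] ~ (c³/6)·n^{3(1−α)} = (4³/6)·n^{1} → ∞; triangles are abundant w.h.p.

E[X] ≈ 1696.131687; in regime p = Θ(1/n^{2/3}) E[X] diverges (above the triangle threshold p ~ 1/n).


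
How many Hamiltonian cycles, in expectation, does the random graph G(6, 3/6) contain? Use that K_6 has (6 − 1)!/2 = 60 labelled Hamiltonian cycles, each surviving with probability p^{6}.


K_6 has (6 − 1)!/2 = 60 labelled Hamiltonian cycles.
For each such Hamiltonian cycle H, let X_H = 1 if all 6 edges of H are present in G. Then P[X_H = 1] = p^{6} = (1/2)^{6} = 1/64.
By linearity: E[X] = Σ_H E[X_H] = 60 · p^{6} = 60 · 1/64 = 15/16.
Numerically: E[X] ≈ 0.9375.

E[X] = 60 · (1/2)^{6} = 15/16 ≈ 0.9375.


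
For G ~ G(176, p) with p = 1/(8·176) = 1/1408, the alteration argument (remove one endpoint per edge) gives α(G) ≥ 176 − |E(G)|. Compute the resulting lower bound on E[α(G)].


E[|E(G)|] = C(176, 2)·p = 15400 · (1/1408) = 175/16.
E[α(G)] ≥ n − E[|E(G)|] = 176 − 175/16 = 2641/16.
Numerically: ≈ 165.0625.
(This is only a lower bound; the true E[α(G)] may be larger.)

E[α(G)] ≥ 2641/16 ≈ 165.0625.


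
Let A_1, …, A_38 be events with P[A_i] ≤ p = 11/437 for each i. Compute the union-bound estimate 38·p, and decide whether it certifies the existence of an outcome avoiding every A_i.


Union bound: P[∪_{i=1}^{38} A_i] ≤ Σ_i P[A_i] ≤ 38·p = 38·(11/437) = 22/23.
Numerically: 22/23 ≈ 0.9565217.
Is 22/23 < 1? YES.
Since P[∪ A_i] ≤ 22/23 < 1, the complement has P[∩ A_i^c] ≥ 1 − 22/23 = 1/23 > 0, so some outcome avoids every A_i.

38·p = 22/23 ≈ 0.9565217; existence CERTIFIED by the union bound.


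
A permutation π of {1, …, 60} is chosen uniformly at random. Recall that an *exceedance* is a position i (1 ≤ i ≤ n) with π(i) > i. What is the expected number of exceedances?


Write X = Σ_{i=1}^{60} X_i, where X_i = 1_{π(i) > i}.
For each fixed i, π(i) is uniform over {1, …, 60} (marginal of a uniform permutation), so P[π(i) > i] = (n − i)/n. Summing: Σ_{i=1}^{60} (n − i)/n = (0 + 1 + … + 59)/60 = 60(60 − 1)/(2·60) = (60 − 1)/2.
Hence E[X] = Σ_{i=1}^{60} (60 − i)/60 = 59/2 ≈ 29.500.

E[X] = 59/2 = 29.500.


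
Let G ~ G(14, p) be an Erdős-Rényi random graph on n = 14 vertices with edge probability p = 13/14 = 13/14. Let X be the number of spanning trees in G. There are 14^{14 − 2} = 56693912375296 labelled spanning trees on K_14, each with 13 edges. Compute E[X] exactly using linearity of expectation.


K_14 has 14^{14 − 2} = 56693912375296 labelled spanning trees.
For each such spanning tree H, let X_H = 1 if all 13 edges of H are present in G. Then P[X_H = 1] = p^{13} = (13/14)^{13} = 302875106592253/793714773254144.
Summing the indicators: E[X] = Σ_H E[X_H] = 56693912375296 · p^{13} = 56693912375296 · 302875106592253/793714773254144 = 302875106592253/14.
Numerically: E[X] ≈ 2.1634e+13.

E[X] = 56693912375296 · (13/14)^{13} = 302875106592253/14 ≈ 2.1634e+13.


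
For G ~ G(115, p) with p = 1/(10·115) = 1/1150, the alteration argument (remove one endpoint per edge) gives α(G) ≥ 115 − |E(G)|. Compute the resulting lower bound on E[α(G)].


E[|E(G)|] = C(115, 2)·p = 6555 · (1/1150) = 57/10.
E[α(G)] ≥ n − E[|E(G)|] = 115 − 57/10 = 1093/10.
Numerically: ≈ 109.300000.
(This is only a lower bound; the true E[α(G)] may be larger.)

E[α(G)] ≥ 1093/10 ≈ 109.300000.


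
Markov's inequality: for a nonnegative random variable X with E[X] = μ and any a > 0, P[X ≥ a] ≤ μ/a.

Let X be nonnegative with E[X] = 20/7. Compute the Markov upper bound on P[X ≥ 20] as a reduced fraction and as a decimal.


μ = E[X] = 20/7, a = 20.
Markov: P[X ≥ 20] ≤ μ/a = (20/7)/20 = 1/7.
Numerically: ≈ 0.143.
(Since a = 20 > μ = 2.857, the bound 1/7 is < 1 and informative.)

P[X ≥ 20] ≤ 1/7 ≈ 0.143.


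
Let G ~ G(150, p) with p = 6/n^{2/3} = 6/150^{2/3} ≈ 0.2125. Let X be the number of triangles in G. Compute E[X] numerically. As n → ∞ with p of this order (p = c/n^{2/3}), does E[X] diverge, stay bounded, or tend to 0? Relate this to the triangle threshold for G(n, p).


Number of potential triangles: C(150, 3) = 551300.
Each occurs with probability p³ ≈ (0.2125)³ ≈ 9.600000e-03.
By linearity: E[X] = C(150, 3)·p³ ≈ 551300 · 9.600000e-03 ≈ 5292.4800.
Since α = 2/3 < 1, p = c/n^{2/3} ≫ 1/n is above the triangle threshold p ~ 1/n. Asymptotically E[X] ~ (c³/6)·n^{3(1−α)} = (6³/6)·n^{1} → ∞; triangles are abundant w.h.p.

E[X] ≈ 5292.4800; in regime p = Θ(1/n^{2/3}) E[X] diverges (above the triangle threshold p ~ 1/n).


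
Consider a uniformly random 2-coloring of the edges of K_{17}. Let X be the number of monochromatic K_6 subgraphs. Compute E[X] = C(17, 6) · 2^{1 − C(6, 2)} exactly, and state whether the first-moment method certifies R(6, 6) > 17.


E[X] = C(17, 6) · 2^{1 − 15} = 12376 · 2^{−14} = 12376/16384.
As a reduced fraction: E[X] = 1547/2048 ≈ 0.7554.
Is E[X] < 1? YES.
Since E[X] < 1, there exists a 2-coloring of K_{17} with no monochromatic K_6; hence R(6, 6) > 17.

E[X] = 1547/2048 ≈ 0.7554; E[X] < 1, so R(6, 6) > 17.


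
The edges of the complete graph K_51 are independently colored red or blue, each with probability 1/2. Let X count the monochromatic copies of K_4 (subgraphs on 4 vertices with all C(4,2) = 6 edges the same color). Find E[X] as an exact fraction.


Let X = Σ_S X_S over the C(51, 4) = 249900 subsets S of size 4, where X_S = 1 if the K_4 on S is monochromatic.
For a fixed S, the K_4 on S has C(4, 2) = 6 edges. P[all 6 edges red] = (1/2)^6, and likewise for blue, so P[monochromatic] = 2·(1/2)^6 = 2^{1 − 6} = 1/32.
By linearity: E[X] = C(51, 4) · 2^{1 − 6} = 249900 · 1/32 = 62475/8.
Numerically: E[X] ≈ 7809.37500.

E[X] = C(51,4)·2^(1−C(4,2)) = 62475/8 ≈ 7809.37500.


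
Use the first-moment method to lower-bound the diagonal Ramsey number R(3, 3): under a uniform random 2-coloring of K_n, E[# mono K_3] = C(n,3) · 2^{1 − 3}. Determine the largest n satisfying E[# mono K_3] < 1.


We need C(n, 3) · 2^{1 − 3} < 1, i.e. C(n, 3) < 2^{3 − 1} = 4.
Check values of n near the boundary:
  n = 3: C(3, 3) = 1; 1 < 4? YES
  n = 4: C(4, 3) = 4; 4 < 4? NO
The largest n with C(n, 3) < 4 is n = 3 (where E[X] = 1/4 ≈ 0.2500). Hence R(3, 3) > 3, i.e. R(3, 3) ≥ 4.

Largest n = 3; hence R(3, 3) > 3.


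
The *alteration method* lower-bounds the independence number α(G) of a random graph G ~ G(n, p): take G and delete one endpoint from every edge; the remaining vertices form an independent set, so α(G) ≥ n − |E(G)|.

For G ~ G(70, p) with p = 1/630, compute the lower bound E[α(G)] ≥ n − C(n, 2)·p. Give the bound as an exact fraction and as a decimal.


E[|E(G)|] = C(70, 2)·p = 2415 · (1/630) = 23/6.
E[α(G)] ≥ n − E[|E(G)|] = 70 − 23/6 = 397/6.
Numerically: ≈ 66.166667.
(This is only a lower bound; the true E[α(G)] may be larger.)

E[α(G)] ≥ 397/6 ≈ 66.166667.
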